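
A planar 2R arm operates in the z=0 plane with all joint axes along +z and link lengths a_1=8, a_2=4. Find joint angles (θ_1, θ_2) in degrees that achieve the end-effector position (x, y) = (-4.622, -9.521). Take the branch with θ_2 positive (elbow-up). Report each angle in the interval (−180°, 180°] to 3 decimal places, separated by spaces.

-134.997 59.987

cos θ_2 = (112.0123−8²−4²)/(2·8·4) = 0.5002; θ_2 = 59.9873° (elbow-up)
β = atan2(-9.5210,-4.6220) = -115.8944°; ψ = atan2(3.4637,10.0008) = 19.1030°
θ_1 = β − ψ = -134.9974°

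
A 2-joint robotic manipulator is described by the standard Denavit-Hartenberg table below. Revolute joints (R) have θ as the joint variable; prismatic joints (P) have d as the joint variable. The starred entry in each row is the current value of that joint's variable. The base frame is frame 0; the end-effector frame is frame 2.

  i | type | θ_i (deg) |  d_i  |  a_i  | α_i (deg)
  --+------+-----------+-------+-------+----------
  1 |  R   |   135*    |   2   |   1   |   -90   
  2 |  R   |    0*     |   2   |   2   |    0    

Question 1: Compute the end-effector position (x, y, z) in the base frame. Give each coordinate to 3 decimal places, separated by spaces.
-3.536 0.707 2.000

after link 1: o_1 = (-0.7071, 0.7071, 2.0000)
after link 2: o_2 = (-3.5355, 0.7071, 2.0000)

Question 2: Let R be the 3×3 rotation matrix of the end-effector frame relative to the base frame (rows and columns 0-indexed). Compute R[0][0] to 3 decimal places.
-0.707

End-effector x-axis (col 0 of R) = (-0.7071,0.7071,0.0000)
R[0][0] = -0.7071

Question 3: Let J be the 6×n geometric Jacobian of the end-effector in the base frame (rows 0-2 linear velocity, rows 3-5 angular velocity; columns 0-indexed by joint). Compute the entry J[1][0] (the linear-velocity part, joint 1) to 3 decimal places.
-3.536

axis z_0 = ẑ; lever o_n−o_0 = (-3.5355,0.7071,2.0000)
cross product → J_v[:, 0] = (-0.7071,-3.5355,0.0000)
J_ω[:, 0] = z_0
entry J[1][0] = -3.5355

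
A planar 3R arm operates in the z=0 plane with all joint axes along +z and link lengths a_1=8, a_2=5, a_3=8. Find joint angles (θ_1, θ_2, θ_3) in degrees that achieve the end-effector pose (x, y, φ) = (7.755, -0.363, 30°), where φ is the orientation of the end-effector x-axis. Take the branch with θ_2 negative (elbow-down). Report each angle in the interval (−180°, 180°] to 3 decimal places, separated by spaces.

wrist centre = target − a_3·(cos φ, sin φ) = (0.8268, -4.3630)
cos θ_2 = (19.7194−8²−5²)/(2·8·5) = -0.8660; θ_2 = -149.9980° (elbow-down)
β = atan2(-4.3630,0.8268) = -79.2696°; ψ = atan2(-2.5002,3.6700) = -34.2645°
θ_1 = β − ψ = -45.0050°
θ_3 = φ − θ_1 − θ_2 = -134.9970° (wrapped to (-180°,180°])

-45.005 -149.998 -134.997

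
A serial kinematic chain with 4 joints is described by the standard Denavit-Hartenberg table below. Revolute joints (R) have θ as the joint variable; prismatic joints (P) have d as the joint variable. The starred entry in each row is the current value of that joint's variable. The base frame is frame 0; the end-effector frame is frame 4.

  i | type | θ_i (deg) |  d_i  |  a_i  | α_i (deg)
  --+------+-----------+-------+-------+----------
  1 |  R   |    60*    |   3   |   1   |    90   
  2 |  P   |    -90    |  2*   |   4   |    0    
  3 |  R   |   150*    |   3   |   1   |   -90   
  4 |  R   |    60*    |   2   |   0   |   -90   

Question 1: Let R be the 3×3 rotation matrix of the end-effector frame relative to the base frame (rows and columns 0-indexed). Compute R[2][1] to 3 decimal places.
End-effector y-axis (col 1 of R) = (0.4330,0.7500,-0.5000)
R[2][1] = -0.5000

-0.500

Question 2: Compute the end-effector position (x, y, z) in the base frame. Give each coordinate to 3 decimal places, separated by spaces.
after link 1: o_1 = (0.5000, 0.8660, 3.0000)
after link 2: o_2 = (2.2321, -0.1340, -1.0000)
after link 3: o_3 = (5.0801, -1.2010, -0.1340)
after link 4: o_4 = (4.2141, -2.7010, 0.8660)

4.214 -2.701 0.866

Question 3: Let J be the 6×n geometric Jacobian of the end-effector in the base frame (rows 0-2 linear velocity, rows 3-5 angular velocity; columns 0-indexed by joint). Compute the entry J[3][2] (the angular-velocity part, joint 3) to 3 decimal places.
0.866

axis z_2 = (0.8660,-0.5000,0.0000); lever o_n−o_2 = (1.9821,-2.5670,1.8660)
cross product → J_v[:, 2] = (-0.9330,-1.6160,-1.2321)
J_ω[:, 2] = z_2
entry J[3][2] = 0.8660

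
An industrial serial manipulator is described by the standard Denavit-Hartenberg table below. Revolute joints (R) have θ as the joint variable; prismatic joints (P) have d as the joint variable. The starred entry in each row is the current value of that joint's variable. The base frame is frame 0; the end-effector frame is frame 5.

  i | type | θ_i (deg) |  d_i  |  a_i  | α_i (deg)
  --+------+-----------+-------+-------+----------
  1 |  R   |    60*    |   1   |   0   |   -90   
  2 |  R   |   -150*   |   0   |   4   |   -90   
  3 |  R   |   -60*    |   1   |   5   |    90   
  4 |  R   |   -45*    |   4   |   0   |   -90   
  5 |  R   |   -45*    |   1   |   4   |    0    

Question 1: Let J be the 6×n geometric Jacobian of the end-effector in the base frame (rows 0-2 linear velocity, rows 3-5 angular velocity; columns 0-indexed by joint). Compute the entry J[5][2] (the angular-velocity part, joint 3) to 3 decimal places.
axis z_2 = (0.2500,0.4330,0.8660); lever o_n−o_2 = (-7.9183,6.4626,-1.2837)
cross product → J_v[:, 2] = (-6.1526,-6.5366,5.0444)
J_ω[:, 2] = z_2
entry J[5][2] = 0.8660

0.866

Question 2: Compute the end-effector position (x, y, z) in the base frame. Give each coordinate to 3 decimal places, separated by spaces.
after link 1: o_1 = (0.0000, 0.0000, 1.0000)
after link 2: o_2 = (-1.7321, -3.0000, 3.0000)
after link 3: o_3 = (-6.3146, -2.2769, 5.1160)
after link 4: o_4 = (-6.5466, 1.3212, 3.3840)
after link 5: o_5 = (-9.6504, 3.4626, 1.7163)

-9.650 3.463 1.716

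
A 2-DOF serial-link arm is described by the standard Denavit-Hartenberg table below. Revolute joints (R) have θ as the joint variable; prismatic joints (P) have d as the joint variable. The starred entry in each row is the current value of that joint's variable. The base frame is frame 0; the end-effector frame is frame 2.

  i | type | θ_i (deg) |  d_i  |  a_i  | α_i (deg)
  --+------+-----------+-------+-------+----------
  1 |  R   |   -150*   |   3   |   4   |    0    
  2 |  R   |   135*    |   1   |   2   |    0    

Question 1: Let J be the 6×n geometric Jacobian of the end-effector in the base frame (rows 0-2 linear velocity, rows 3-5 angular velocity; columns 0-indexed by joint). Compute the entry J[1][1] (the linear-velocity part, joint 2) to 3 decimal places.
axis z_1 = (0.0000,0.0000,1.0000); lever o_n−o_1 = (1.9319,-0.5176,1.0000)
cross product → J_v[:, 1] = (0.5176,1.9319,-0.0000)
J_ω[:, 1] = z_1
entry J[1][1] = 1.9319

1.932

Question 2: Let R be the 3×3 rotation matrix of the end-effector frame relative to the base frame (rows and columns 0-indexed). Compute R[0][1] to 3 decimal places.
End-effector y-axis (col 1 of R) = (0.2588,0.9659,0.0000)
R[0][1] = 0.2588

0.259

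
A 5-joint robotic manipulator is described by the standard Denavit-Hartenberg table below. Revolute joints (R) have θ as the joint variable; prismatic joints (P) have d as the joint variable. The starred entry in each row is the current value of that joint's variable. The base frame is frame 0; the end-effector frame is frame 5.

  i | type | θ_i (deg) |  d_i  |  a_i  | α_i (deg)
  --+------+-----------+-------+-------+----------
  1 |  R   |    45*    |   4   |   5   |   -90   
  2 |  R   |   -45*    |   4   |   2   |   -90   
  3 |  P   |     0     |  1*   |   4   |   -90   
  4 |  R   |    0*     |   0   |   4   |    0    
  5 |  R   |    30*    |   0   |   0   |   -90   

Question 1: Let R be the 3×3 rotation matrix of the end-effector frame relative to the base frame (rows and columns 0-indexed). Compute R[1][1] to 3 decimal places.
End-effector y-axis (col 1 of R) = (-0.7071,0.7071,0.0000)
R[1][1] = 0.7071

0.707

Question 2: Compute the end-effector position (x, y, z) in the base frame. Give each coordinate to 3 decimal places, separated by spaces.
after link 1: o_1 = (3.5355, 3.5355, 4.0000)
after link 2: o_2 = (1.7071, 7.3640, 5.4142)
after link 3: o_3 = (4.2071, 9.8640, 7.5355)
after link 4: o_4 = (6.2071, 11.8640, 10.3640)
after link 5: o_5 = (6.2071, 11.8640, 10.3640)

6.207 11.864 10.364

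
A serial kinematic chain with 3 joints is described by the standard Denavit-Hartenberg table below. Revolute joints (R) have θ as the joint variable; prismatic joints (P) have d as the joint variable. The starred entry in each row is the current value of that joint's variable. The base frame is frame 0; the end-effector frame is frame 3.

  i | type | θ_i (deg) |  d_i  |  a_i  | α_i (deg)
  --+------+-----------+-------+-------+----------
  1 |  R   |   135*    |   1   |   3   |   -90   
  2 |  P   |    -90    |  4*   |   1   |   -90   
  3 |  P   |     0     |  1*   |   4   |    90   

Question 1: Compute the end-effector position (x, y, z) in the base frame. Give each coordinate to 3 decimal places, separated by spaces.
-5.657 0.000 6.000

after link 1: o_1 = (-2.1213, 2.1213, 1.0000)
after link 2: o_2 = (-4.9497, -0.7071, 2.0000)
after link 3: o_3 = (-5.6569, 0.0000, 6.0000)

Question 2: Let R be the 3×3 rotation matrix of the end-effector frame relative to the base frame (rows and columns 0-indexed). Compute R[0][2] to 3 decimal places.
-0.707

End-effector z-axis (col 2 of R) = (-0.7071,-0.7071,0.0000)
R[0][2] = -0.7071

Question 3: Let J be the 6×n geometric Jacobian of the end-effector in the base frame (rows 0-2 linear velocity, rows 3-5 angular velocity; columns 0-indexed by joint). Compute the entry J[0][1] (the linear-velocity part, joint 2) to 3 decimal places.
prismatic axis z_1 = (-0.7071,-0.7071,0.0000)
J_v[:, 1] = z_1; J_ω[:, 1] = (0,0,0)
entry J[0][1] = -0.7071

-0.707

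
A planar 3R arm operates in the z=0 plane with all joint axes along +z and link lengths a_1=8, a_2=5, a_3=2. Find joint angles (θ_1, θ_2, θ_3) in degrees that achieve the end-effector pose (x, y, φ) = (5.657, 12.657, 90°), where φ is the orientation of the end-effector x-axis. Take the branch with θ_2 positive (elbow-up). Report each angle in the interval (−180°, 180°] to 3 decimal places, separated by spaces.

45.001 44.995 0.003

wrist centre = target − a_3·(cos φ, sin φ) = (5.6570, 10.6570)
cos θ_2 = (145.5733−8²−5²)/(2·8·5) = 0.7072; θ_2 = 44.9952° (elbow-up)
β = atan2(10.6570,5.6570) = 62.0395°; ψ = atan2(3.5352,11.5358) = 17.0381°
θ_1 = β − ψ = 45.0015°
θ_3 = φ − θ_1 − θ_2 = 0.0033° (wrapped to (-180°,180°])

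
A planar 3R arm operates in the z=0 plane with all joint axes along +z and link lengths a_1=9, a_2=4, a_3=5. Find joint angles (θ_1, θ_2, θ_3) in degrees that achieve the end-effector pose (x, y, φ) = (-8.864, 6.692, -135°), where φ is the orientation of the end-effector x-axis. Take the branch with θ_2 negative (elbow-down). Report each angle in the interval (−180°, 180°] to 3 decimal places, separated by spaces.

135.001 -60.005 150.004

wrist centre = target − a_3·(cos φ, sin φ) = (-5.3285, 10.2275)
cos θ_2 = (132.9950−9²−4²)/(2·9·4) = 0.4999; θ_2 = -60.0046° (elbow-down)
β = atan2(10.2275,-5.3285) = 117.5192°; ψ = atan2(-3.4643,10.9997) = -17.4813°
θ_1 = β − ψ = 135.0005°
θ_3 = φ − θ_1 − θ_2 = 150.0041° (wrapped to (-180°,180°])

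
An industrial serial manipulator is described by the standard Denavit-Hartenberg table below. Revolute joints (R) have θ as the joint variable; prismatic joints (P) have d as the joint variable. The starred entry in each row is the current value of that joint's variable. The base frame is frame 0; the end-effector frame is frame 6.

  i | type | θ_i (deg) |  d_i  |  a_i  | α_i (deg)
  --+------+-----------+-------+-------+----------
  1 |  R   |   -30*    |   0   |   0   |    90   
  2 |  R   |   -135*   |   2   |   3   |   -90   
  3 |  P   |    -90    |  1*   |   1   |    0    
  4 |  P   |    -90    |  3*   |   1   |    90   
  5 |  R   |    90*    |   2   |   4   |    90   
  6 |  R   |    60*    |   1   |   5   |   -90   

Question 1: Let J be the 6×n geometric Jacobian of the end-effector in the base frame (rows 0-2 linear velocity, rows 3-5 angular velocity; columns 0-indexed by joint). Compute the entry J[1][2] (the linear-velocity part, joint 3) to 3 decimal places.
prismatic axis z_2 = (0.6124,-0.3536,-0.7071)
J_v[:, 2] = z_2; J_ω[:, 2] = (0,0,0)
entry J[1][2] = -0.3536

-0.354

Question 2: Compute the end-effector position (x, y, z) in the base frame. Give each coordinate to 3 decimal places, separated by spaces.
after link 1: o_1 = (0.0000, 0.0000, 0.0000)
after link 2: o_2 = (-2.8371, -0.6714, -2.1213)
after link 3: o_3 = (-2.7247, -1.8910, -2.8284)
after link 4: o_4 = (-0.2753, -3.3052, -4.2426)
after link 5: o_5 = (3.1742, -2.9873, -7.0711)
after link 6: o_6 = (7.4826, -0.4748, -8.1317)

7.483 -0.475 -8.132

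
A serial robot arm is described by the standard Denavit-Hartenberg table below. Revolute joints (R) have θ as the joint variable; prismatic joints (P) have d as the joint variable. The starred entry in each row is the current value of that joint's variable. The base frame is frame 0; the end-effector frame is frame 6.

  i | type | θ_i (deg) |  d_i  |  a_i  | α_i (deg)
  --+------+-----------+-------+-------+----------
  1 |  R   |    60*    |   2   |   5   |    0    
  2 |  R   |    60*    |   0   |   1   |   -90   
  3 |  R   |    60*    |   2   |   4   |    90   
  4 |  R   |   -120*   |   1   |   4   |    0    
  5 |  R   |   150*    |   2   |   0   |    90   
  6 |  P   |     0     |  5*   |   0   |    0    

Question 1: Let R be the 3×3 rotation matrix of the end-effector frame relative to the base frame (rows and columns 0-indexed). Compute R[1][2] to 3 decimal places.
0.650

End-effector z-axis (col 2 of R) = (0.6250,0.6495,-0.4330)
R[1][2] = 0.6495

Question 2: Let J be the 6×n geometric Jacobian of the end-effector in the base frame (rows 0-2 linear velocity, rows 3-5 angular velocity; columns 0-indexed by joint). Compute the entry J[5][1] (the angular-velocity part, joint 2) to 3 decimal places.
1.000

axis z_1 = (0.0000,0.0000,1.0000); lever o_n−o_1 = (2.0939,7.9617,-2.3971)
cross product → J_v[:, 1] = (-7.9617,2.0939,0.0000)
J_ω[:, 1] = z_1
entry J[5][1] = 1.0000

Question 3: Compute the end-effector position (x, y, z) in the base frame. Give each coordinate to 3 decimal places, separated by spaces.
4.594 12.292 -0.397

after link 1: o_1 = (2.5000, 4.3301, 2.0000)
after link 2: o_2 = (2.0000, 5.1962, 2.0000)
after link 3: o_3 = (-0.7321, 5.9282, -1.4641)
after link 4: o_4 = (2.3349, 7.5442, 0.7679)
after link 5: o_5 = (1.4689, 9.0442, 1.7679)
after link 6: o_6 = (4.5939, 12.2918, -0.3971)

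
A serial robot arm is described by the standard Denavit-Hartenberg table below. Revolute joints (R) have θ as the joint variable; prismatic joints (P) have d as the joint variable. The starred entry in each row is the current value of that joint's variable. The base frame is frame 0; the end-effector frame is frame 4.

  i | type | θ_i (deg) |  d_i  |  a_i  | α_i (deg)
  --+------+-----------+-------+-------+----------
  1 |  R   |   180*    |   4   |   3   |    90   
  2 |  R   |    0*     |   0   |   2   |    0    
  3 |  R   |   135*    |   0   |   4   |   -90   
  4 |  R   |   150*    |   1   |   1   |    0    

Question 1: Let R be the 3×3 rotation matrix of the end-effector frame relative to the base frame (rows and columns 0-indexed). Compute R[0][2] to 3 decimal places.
End-effector z-axis (col 2 of R) = (0.7071,0.0000,-0.7071)
R[0][2] = 0.7071

0.707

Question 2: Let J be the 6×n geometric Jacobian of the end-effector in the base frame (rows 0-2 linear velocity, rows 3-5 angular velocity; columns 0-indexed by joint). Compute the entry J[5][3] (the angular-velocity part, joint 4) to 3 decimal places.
-0.707

axis z_3 = (0.7071,0.0000,-0.7071); lever o_n−o_3 = (0.0947,-0.5000,-1.3195)
cross product → J_v[:, 3] = (-0.3536,0.8660,-0.3536)
J_ω[:, 3] = z_3
entry J[5][3] = -0.7071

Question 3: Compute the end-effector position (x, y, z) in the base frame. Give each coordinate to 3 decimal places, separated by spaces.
-2.077 -0.500 5.509

after link 1: o_1 = (-3.0000, 0.0000, 4.0000)
after link 2: o_2 = (-5.0000, 0.0000, 4.0000)
after link 3: o_3 = (-2.1716, 0.0000, 6.8284)
after link 4: o_4 = (-2.0768, -0.5000, 5.5089)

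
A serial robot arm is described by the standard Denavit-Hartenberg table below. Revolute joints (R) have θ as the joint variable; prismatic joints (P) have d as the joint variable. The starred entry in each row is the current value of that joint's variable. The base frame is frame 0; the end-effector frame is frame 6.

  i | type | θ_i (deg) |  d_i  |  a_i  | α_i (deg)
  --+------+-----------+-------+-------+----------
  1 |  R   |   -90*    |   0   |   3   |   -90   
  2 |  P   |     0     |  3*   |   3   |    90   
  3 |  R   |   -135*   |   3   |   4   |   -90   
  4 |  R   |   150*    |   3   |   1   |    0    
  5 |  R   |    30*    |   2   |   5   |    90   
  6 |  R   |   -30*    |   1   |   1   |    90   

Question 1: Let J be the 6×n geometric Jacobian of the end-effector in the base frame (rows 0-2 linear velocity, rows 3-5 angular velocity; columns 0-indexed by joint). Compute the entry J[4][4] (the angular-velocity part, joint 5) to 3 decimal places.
-0.707

axis z_4 = (-0.7071,-0.7071,0.0000); lever o_n−o_4 = (3.0872,-5.2086,-1.0000)
cross product → J_v[:, 4] = (0.7071,-0.7071,5.8660)
J_ω[:, 4] = z_4
entry J[4][4] = -0.7071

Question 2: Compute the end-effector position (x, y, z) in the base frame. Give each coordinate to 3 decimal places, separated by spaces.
1.750 -11.114 1.500

after link 1: o_1 = (0.0000, -3.0000, 0.0000)
after link 2: o_2 = (3.0000, -6.0000, 0.0000)
after link 3: o_3 = (0.1716, -3.1716, 3.0000)
after link 4: o_4 = (-1.3374, -5.9053, 2.5000)
after link 5: o_5 = (0.7839, -10.8550, 2.5000)
after link 6: o_6 = (1.7499, -11.1138, 1.5000)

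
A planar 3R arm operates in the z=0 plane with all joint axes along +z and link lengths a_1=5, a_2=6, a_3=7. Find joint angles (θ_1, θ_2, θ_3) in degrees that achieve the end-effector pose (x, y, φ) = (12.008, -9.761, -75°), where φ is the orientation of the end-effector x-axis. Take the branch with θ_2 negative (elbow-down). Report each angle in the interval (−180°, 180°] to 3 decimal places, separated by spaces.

wrist centre = target − a_3·(cos φ, sin φ) = (10.1963, -2.9995)
cos θ_2 = (112.9610−5²−6²)/(2·5·6) = 0.8660; θ_2 = -30.0011° (elbow-down)
β = atan2(-2.9995,10.1963) = -16.3927°; ψ = atan2(-3.0001,10.1961) = -16.3960°
θ_1 = β − ψ = 0.0032°
θ_3 = φ − θ_1 − θ_2 = -45.0022° (wrapped to (-180°,180°])

0.003 -30.001 -45.002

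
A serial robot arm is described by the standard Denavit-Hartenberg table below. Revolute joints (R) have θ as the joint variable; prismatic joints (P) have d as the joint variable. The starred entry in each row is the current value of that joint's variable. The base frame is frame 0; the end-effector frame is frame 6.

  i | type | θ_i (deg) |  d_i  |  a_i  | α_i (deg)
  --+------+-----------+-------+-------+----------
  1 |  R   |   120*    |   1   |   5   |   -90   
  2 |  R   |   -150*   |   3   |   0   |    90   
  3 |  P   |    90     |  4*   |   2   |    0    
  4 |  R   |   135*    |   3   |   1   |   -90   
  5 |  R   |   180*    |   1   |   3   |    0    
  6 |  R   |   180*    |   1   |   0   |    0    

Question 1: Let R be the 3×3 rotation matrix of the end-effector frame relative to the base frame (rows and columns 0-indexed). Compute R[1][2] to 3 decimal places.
End-effector z-axis (col 2 of R) = (0.9186,-0.1768,0.3536)
R[1][2] = -0.1768

-0.177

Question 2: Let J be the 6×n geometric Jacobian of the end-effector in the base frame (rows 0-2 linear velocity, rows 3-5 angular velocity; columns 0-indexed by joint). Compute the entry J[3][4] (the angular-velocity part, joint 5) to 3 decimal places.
axis z_4 = (0.9186,-0.1768,0.3536); lever o_n−o_4 = (0.9186,-3.0052,1.7678)
cross product → J_v[:, 4] = (0.7500,-1.2990,-2.5981)
J_ω[:, 4] = z_4
entry J[3][4] = 0.9186

0.919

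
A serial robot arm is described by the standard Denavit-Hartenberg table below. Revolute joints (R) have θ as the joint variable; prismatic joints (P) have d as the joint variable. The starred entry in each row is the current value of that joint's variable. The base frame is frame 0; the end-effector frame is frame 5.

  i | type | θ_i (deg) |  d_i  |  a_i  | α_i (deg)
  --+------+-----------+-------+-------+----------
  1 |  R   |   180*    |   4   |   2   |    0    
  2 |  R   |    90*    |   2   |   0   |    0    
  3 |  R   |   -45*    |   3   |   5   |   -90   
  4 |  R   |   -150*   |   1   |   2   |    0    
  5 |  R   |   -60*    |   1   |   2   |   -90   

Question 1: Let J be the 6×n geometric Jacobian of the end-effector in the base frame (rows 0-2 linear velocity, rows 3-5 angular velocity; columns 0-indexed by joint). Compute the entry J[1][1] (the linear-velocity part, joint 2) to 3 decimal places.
0.328

axis z_1 = (0.0000,0.0000,1.0000); lever o_n−o_1 = (0.3282,-2.5003,5.0000)
cross product → J_v[:, 1] = (2.5003,0.3282,-0.0000)
J_ω[:, 1] = z_1
entry J[1][1] = 0.3282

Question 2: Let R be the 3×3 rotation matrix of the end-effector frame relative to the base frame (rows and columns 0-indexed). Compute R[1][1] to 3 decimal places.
End-effector y-axis (col 1 of R) = (-0.7071,0.7071,-0.0000)
R[1][1] = 0.7071

0.707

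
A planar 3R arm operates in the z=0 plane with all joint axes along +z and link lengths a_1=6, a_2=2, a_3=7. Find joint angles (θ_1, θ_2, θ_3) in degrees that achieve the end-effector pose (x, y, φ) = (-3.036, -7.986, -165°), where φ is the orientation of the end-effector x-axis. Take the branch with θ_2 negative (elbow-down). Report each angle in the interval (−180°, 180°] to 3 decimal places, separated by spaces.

-44.996 -59.998 -60.006

wrist centre = target − a_3·(cos φ, sin φ) = (3.7255, -6.1743)
cos θ_2 = (52.0008−6²−2²)/(2·6·2) = 0.5000; θ_2 = -59.9979° (elbow-down)
β = atan2(-6.1743,3.7255) = -58.8937°; ψ = atan2(-1.7320,7.0001) = -13.8975°
θ_1 = β − ψ = -44.9962°
θ_3 = φ − θ_1 − θ_2 = -60.0059° (wrapped to (-180°,180°])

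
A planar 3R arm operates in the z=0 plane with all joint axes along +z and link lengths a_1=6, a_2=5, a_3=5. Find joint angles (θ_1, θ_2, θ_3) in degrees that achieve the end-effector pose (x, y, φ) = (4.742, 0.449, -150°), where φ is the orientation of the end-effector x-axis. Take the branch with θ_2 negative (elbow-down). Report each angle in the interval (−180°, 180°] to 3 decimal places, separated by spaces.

wrist centre = target − a_3·(cos φ, sin φ) = (9.0721, 2.9490)
cos θ_2 = (91.0001−6²−5²)/(2·6·5) = 0.5000; θ_2 = -59.9999° (elbow-down)
β = atan2(2.9490,9.0721) = 18.0074°; ψ = atan2(-4.3301,8.5000) = -26.9955°
θ_1 = β − ψ = 45.0028°
θ_3 = φ − θ_1 − θ_2 = -135.0029° (wrapped to (-180°,180°])

45.003 -60.000 -135.003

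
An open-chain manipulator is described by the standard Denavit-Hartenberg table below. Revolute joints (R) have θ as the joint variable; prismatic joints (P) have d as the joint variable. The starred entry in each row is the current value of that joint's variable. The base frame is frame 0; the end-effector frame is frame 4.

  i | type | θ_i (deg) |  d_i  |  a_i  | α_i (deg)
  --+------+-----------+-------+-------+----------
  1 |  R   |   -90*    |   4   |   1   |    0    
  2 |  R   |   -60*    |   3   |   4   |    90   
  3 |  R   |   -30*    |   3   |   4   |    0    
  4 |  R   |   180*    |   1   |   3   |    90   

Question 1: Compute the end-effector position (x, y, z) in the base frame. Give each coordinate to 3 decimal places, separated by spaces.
after link 1: o_1 = (0.0000, -1.0000, 4.0000)
after link 2: o_2 = (-3.4641, -3.0000, 7.0000)
after link 3: o_3 = (-7.9641, -2.1340, 5.0000)
after link 4: o_4 = (-6.2141, 0.0311, 6.5000)

-6.214 0.031 6.500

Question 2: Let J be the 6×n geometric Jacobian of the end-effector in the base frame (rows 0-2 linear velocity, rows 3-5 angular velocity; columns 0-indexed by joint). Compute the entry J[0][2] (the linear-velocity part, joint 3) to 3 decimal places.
axis z_2 = (-0.5000,0.8660,0.0000); lever o_n−o_2 = (-2.7500,3.0311,-0.5000)
cross product → J_v[:, 2] = (-0.4330,-0.2500,0.8660)
J_ω[:, 2] = z_2
entry J[0][2] = -0.4330

-0.433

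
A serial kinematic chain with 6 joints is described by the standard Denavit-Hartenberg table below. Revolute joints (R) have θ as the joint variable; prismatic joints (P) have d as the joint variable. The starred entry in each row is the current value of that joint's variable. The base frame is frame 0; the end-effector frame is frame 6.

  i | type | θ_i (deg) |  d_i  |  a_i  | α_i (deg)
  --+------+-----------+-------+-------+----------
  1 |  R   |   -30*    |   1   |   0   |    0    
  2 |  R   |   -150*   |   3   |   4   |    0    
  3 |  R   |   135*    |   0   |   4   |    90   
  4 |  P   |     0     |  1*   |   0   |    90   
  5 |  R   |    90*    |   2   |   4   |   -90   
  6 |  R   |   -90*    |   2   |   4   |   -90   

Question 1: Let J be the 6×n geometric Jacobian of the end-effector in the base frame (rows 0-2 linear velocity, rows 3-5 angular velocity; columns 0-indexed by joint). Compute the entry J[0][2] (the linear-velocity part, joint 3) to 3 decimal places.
4.950

axis z_2 = (0.0000,0.0000,1.0000); lever o_n−o_2 = (-2.1213,-4.9497,-6.0000)
cross product → J_v[:, 2] = (4.9497,-2.1213,0.0000)
J_ω[:, 2] = z_2
entry J[0][2] = 4.9497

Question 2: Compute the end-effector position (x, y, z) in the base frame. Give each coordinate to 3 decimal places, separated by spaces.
-6.121 -4.950 -2.000

after link 1: o_1 = (0.0000, 0.0000, 1.0000)
after link 2: o_2 = (-4.0000, 0.0000, 4.0000)
after link 3: o_3 = (-1.1716, -2.8284, 4.0000)
after link 4: o_4 = (-1.8787, -3.5355, 4.0000)
after link 5: o_5 = (-4.7071, -6.3640, 2.0000)
after link 6: o_6 = (-6.1213, -4.9497, -2.0000)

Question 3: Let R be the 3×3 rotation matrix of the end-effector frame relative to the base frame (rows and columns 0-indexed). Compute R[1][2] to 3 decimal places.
End-effector z-axis (col 2 of R) = (-0.7071,-0.7071,0.0000)
R[1][2] = -0.7071

-0.707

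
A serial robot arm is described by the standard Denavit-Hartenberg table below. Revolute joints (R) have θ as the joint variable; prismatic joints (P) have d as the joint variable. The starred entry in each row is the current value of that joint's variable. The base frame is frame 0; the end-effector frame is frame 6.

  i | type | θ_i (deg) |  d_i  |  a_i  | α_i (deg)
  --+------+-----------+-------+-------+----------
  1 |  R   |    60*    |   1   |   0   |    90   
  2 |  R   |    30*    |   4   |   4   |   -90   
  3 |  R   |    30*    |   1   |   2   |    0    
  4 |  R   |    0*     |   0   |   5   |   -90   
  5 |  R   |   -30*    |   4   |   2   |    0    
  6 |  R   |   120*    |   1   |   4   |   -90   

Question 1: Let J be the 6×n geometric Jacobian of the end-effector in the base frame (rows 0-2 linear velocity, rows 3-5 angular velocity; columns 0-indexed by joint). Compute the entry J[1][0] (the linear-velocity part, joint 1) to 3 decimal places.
0.357

axis z_0 = ẑ; lever o_n−o_0 = (0.3571,10.0107,3.7990)
cross product → J_v[:, 0] = (-10.0107,0.3571,0.0000)
J_ω[:, 0] = z_0
entry J[1][0] = 0.3571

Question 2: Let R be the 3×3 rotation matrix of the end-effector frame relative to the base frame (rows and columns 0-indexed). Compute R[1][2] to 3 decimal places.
End-effector z-axis (col 2 of R) = (0.0580,-0.8995,-0.4330)
R[1][2] = -0.8995

-0.900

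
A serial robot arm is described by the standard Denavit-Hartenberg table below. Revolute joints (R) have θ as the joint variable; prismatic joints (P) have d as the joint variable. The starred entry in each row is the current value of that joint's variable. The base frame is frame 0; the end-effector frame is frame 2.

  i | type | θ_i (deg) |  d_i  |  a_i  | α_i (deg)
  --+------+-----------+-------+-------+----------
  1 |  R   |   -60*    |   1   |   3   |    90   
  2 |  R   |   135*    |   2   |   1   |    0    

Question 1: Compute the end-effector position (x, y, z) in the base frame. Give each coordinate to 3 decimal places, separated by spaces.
after link 1: o_1 = (1.5000, -2.5981, 1.0000)
after link 2: o_2 = (-0.5856, -2.9857, 1.7071)

-0.586 -2.986 1.707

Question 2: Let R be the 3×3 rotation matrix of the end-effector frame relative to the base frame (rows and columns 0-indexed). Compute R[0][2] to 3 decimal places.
-0.866

End-effector z-axis (col 2 of R) = (-0.8660,-0.5000,0.0000)
R[0][2] = -0.8660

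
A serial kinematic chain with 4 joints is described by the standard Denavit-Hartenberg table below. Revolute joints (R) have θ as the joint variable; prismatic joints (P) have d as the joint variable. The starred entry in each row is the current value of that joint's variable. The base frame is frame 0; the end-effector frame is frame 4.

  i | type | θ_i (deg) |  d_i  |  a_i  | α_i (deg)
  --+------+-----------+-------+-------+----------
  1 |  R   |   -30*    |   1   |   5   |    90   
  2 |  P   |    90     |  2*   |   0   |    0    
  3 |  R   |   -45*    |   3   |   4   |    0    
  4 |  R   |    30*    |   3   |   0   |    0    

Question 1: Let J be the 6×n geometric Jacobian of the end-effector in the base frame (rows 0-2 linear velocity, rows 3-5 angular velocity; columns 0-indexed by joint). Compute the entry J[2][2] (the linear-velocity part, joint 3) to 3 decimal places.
axis z_2 = (-0.5000,-0.8660,0.0000); lever o_n−o_2 = (-0.5505,-6.6104,2.8284)
cross product → J_v[:, 2] = (-2.4495,1.4142,2.8284)
J_ω[:, 2] = z_2
entry J[2][2] = 2.8284

2.828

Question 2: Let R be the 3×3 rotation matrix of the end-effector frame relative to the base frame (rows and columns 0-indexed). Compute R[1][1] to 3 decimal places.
End-effector y-axis (col 1 of R) = (-0.8365,0.4830,0.2588)
R[1][1] = 0.4830

0.483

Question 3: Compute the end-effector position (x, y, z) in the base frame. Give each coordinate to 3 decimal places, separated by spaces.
after link 1: o_1 = (4.3301, -2.5000, 1.0000)
after link 2: o_2 = (3.3301, -4.2321, 1.0000)
after link 3: o_3 = (4.2796, -8.2443, 3.8284)
after link 4: o_4 = (2.7796, -10.8424, 3.8284)

2.780 -10.842 3.828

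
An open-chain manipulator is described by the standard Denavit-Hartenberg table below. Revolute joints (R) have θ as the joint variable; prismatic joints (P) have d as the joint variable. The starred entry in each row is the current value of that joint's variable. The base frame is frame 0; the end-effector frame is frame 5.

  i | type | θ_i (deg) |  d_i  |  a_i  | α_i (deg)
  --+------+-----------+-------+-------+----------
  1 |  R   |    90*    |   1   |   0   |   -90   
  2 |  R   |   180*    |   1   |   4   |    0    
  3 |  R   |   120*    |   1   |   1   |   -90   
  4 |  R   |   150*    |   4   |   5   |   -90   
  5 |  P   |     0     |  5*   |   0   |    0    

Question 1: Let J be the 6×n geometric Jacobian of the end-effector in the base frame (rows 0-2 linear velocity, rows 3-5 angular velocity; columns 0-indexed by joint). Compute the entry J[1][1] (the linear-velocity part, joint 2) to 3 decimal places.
axis z_1 = (-1.0000,0.0000,0.0000); lever o_n−o_1 = (-3.8301,-3.4510,-7.0490)
cross product → J_v[:, 1] = (-0.0000,-7.0490,3.4510)
J_ω[:, 1] = z_1
entry J[1][1] = -7.0490

-7.049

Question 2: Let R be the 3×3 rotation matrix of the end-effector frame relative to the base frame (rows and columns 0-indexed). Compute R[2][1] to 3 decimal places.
End-effector y-axis (col 1 of R) = (-0.0000,-0.8660,0.5000)
R[2][1] = 0.5000

0.500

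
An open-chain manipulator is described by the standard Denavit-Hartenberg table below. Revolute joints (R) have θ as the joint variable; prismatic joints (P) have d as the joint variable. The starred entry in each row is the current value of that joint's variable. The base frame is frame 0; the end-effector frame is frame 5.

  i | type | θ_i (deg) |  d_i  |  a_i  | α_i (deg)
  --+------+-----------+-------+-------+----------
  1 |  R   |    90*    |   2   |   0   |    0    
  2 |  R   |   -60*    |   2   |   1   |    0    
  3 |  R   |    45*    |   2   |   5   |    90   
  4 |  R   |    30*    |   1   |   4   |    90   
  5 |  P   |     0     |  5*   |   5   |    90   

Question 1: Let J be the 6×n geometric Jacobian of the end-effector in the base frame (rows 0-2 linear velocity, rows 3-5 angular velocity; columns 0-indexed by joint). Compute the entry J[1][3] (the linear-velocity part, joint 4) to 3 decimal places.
axis z_3 = (0.9659,-0.2588,0.0000); lever o_n−o_3 = (3.6303,9.6846,0.1699)
cross product → J_v[:, 3] = (-0.0440,-0.1641,10.2942)
J_ω[:, 3] = z_3
entry J[1][3] = -0.1641

-0.164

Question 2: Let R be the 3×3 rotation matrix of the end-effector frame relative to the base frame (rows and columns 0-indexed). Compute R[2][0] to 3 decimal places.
0.500

End-effector x-axis (col 0 of R) = (0.2241,0.8365,0.5000)
R[2][0] = 0.5000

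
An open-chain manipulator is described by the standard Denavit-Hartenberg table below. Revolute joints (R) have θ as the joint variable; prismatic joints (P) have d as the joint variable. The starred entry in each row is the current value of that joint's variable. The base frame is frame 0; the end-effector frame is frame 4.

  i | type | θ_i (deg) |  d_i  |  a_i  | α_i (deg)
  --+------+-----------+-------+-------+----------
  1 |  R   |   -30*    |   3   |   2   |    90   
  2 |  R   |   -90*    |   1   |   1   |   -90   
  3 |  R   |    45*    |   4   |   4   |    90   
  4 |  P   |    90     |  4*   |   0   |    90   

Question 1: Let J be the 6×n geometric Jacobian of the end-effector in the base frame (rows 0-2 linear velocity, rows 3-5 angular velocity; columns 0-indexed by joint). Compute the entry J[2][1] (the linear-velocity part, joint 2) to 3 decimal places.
4.000

axis z_1 = (-0.5000,-0.8660,0.0000); lever o_n−o_1 = (2.9641,-2.8660,-6.6569)
cross product → J_v[:, 1] = (5.7650,-3.3284,4.0000)
J_ω[:, 1] = z_1
entry J[2][1] = 4.0000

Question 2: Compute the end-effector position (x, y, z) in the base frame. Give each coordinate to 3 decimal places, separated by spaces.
4.696 -3.866 -3.657

after link 1: o_1 = (1.7321, -1.0000, 3.0000)
after link 2: o_2 = (1.2321, -1.8660, 2.0000)
after link 3: o_3 = (6.1104, -1.4165, -0.8284)
after link 4: o_4 = (4.6962, -3.8660, -3.6569)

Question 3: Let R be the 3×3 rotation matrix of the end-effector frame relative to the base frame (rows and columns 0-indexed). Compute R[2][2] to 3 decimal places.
End-effector z-axis (col 2 of R) = (0.3536,0.6124,-0.7071)
R[2][2] = -0.7071

-0.707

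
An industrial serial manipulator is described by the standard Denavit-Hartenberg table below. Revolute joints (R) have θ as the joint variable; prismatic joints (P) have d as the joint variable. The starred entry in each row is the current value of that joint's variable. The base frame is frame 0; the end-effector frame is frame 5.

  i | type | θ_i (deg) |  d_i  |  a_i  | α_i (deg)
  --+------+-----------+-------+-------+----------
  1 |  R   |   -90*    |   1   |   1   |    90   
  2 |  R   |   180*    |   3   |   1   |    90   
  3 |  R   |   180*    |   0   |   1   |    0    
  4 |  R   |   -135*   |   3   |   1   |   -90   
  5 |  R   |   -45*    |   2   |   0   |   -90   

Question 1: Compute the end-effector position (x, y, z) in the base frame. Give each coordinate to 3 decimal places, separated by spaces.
after link 1: o_1 = (0.0000, -1.0000, 1.0000)
after link 2: o_2 = (-3.0000, -0.0000, 1.0000)
after link 3: o_3 = (-3.0000, -1.0000, 1.0000)
after link 4: o_4 = (-3.7071, -0.2929, 4.0000)
after link 5: o_5 = (-5.1213, -1.7071, 4.0000)

-5.121 -1.707 4.000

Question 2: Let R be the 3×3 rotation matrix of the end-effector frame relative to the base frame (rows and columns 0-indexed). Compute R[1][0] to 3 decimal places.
End-effector x-axis (col 0 of R) = (-0.5000,0.5000,0.7071)
R[1][0] = 0.5000

0.500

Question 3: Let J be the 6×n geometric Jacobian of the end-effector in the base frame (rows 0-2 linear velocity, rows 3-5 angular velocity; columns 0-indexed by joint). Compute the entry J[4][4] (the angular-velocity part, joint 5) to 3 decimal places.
-0.707

axis z_4 = (-0.7071,-0.7071,-0.0000); lever o_n−o_4 = (-1.4142,-1.4142,0.0000)
cross product → J_v[:, 4] = (-0.0000,0.0000,0.0000)
J_ω[:, 4] = z_4
entry J[4][4] = -0.7071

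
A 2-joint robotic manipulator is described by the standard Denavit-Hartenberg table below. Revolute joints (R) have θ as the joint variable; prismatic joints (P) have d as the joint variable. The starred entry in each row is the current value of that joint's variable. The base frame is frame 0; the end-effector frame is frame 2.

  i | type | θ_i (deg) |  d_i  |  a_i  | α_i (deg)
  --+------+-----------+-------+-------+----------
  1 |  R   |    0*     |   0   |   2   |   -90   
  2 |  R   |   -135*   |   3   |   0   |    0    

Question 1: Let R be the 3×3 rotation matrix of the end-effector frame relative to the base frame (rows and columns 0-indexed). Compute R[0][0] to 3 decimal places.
End-effector x-axis (col 0 of R) = (-0.7071,-0.0000,0.7071)
R[0][0] = -0.7071

-0.707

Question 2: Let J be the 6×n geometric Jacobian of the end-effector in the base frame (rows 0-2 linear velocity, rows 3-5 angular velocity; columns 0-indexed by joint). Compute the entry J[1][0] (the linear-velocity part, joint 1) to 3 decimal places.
axis z_0 = ẑ; lever o_n−o_0 = (2.0000,3.0000,0.0000)
cross product → J_v[:, 0] = (-3.0000,2.0000,0.0000)
J_ω[:, 0] = z_0
entry J[1][0] = 2.0000

2.000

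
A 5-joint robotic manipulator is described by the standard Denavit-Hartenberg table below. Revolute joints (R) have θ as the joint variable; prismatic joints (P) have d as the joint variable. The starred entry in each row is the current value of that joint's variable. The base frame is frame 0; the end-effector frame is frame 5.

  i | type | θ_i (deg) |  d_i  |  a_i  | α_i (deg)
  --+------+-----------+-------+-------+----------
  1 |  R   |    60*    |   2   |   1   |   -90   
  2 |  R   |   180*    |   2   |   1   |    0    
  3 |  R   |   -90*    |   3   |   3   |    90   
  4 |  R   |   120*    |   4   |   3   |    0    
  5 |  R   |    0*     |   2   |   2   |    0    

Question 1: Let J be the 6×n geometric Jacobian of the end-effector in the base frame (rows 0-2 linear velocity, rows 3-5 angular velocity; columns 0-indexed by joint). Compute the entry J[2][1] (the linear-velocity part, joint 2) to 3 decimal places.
-5.000

axis z_1 = (-0.8660,0.5000,0.0000); lever o_n−o_1 = (-5.5801,8.9952,-0.5000)
cross product → J_v[:, 1] = (-0.2500,-0.4330,-5.0000)
J_ω[:, 1] = z_1
entry J[2][1] = -5.0000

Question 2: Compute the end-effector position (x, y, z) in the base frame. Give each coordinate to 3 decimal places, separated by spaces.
-5.080 9.861 1.500

after link 1: o_1 = (0.5000, 0.8660, 2.0000)
after link 2: o_2 = (-1.7321, 1.0000, 2.0000)
after link 3: o_3 = (-4.3301, 2.5000, -1.0000)
after link 4: o_4 = (-4.5801, 7.2631, 0.5000)
after link 5: o_5 = (-5.0801, 9.8612, 1.5000)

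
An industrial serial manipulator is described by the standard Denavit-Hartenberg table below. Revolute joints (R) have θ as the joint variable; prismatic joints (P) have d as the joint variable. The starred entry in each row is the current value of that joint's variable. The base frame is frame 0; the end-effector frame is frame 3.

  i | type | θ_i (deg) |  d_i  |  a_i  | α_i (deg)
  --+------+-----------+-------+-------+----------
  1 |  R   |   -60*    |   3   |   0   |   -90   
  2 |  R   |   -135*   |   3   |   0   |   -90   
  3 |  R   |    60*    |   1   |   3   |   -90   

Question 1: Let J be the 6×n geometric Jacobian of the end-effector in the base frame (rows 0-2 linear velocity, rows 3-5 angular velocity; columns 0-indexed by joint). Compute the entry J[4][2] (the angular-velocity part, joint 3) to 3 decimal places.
-0.612

axis z_2 = (0.3536,-0.6124,0.7071); lever o_n−o_2 = (-2.4268,-0.9929,1.7678)
cross product → J_v[:, 2] = (-0.3805,-2.3410,-1.8371)
J_ω[:, 2] = z_2
entry J[4][2] = -0.6124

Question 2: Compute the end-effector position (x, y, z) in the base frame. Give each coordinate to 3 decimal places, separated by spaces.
0.171 0.507 4.768

after link 1: o_1 = (0.0000, 0.0000, 3.0000)
after link 2: o_2 = (2.5981, 1.5000, 3.0000)
after link 3: o_3 = (0.1713, 0.5071, 4.7678)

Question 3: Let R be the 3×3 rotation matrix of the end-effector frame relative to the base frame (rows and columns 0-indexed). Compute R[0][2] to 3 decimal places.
End-effector z-axis (col 2 of R) = (-0.1268,-0.7803,-0.6124)
R[0][2] = -0.1268

-0.127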